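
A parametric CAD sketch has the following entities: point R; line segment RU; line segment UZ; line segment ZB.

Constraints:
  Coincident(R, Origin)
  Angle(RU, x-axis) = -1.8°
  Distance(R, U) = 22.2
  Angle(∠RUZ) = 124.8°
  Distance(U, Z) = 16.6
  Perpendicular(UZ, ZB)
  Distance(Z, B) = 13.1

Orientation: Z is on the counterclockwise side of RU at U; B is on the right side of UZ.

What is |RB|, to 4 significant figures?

42.87

∠RUZ = 124.8°, so UZ runs at -1.8° + (180° − 124.8°) = 53.40° from the x-axis; with |UZ| = 16.6, Z = U + 16.6·(cos 53.40°, sin 53.40°) = (32.09, 12.63). UZ ⟂ ZB; with |ZB| = 13.1 on the right of UZ, B = Z + 13.1·(0.8028, -0.5962) = (42.60, 4.819). Then |RB| = |B − R| = 42.87.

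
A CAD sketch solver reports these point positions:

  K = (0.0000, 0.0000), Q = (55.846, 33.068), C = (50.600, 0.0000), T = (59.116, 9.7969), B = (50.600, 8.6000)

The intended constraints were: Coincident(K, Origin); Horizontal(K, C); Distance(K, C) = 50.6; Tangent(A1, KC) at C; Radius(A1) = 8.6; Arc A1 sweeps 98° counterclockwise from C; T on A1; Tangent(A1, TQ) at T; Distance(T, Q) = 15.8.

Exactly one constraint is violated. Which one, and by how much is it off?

Distance(T, Q) = 15.8 — off by 7.70.

K = (0.00, 0.00) ✓; K.y = 0.00, C.y = 0.00 ✓; |KC| = 50.60 ✓; ∠(BC, CK) = 90.00° ✓; |BC| = 8.600 ✓; bearing(B→T) − bearing(B→C) = 98.00° ✓; |BT| = 8.600 ✓; ∠(BT, TQ) = 90.00° ✓; |TQ| = 23.50 ✗.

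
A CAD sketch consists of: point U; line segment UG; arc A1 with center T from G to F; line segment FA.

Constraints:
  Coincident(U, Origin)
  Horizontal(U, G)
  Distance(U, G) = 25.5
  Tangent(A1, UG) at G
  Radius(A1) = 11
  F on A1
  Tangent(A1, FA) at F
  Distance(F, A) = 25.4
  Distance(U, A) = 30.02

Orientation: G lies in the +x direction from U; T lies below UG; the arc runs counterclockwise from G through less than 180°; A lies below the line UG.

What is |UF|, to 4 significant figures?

16.77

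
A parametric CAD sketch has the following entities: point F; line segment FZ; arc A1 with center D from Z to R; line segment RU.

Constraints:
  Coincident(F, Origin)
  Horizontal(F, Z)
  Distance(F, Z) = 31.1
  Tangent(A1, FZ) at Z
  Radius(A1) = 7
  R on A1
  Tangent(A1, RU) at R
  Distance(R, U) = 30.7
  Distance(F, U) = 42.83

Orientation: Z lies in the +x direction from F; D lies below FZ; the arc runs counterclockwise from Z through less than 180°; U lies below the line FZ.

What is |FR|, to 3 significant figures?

25.0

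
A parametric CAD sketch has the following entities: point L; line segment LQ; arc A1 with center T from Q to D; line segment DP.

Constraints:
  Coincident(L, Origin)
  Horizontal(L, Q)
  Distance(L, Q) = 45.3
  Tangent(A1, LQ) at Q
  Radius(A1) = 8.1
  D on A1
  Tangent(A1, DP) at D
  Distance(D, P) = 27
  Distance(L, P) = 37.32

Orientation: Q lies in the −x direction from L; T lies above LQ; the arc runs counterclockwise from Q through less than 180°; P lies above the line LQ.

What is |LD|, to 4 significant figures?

38.46

Checks: |LQ| = 45.30 ✓; |TD| = 8.100 ✓; ∠(TD, DP) = 90.00° ✓; |DP| = 27.00 ✓; |LP| = 37.32 ✓.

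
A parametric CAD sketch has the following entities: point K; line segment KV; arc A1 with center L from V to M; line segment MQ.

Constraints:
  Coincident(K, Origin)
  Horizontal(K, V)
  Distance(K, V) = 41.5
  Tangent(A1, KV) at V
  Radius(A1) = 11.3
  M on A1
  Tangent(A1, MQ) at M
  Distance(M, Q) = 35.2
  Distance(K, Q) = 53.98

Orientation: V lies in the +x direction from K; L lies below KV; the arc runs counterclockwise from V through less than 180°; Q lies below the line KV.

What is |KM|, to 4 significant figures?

32.06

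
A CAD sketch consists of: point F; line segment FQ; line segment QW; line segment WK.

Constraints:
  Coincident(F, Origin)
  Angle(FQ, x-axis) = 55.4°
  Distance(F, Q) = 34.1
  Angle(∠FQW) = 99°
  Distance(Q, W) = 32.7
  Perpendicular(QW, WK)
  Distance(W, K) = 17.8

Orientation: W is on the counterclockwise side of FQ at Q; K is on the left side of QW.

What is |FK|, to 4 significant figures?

41.22

F is at the origin; FQ runs at 55.4° with length 34.1, so Q = 34.1·(cos 55.4°, sin 55.4°) = (19.36, 28.07). ∠FQW = 99.0°, so QW runs at 55.4° + (180° − 99.0°) = 136.4° from the x-axis; with |QW| = 32.7, W = Q + 32.7·(cos 136.4°, sin 136.4°) = (-4.317, 50.62). QW is perpendicular to WK; with |WK| = 17.8 on the left of QW, K = W + 17.8·(-0.6896, -0.7242) = (-16.59, 37.73). Then |FK| = |K − F| = 41.22.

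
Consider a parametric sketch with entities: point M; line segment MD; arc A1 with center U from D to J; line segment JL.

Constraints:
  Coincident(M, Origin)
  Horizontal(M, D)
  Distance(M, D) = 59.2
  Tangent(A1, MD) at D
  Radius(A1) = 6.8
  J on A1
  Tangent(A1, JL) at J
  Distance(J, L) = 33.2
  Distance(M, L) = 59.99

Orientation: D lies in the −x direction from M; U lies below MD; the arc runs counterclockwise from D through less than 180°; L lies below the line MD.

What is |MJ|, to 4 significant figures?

65.70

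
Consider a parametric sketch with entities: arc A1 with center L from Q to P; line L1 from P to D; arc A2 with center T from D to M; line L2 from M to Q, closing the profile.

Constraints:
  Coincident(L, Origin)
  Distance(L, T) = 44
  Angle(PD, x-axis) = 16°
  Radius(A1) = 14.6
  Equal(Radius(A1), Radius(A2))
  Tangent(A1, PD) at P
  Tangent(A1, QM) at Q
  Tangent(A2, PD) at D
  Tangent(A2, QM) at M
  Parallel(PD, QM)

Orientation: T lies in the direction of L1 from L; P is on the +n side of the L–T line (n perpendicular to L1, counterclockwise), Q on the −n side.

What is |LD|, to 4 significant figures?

46.36

The slot axis is L1's direction at 16.0°, so u = (cos 16.0°, sin 16.0°) = (0.9613, 0.2756) and n = (−sin 16.0°, cos 16.0°) = (-0.2756, 0.9613). L is at the origin and T lies 44.0 along u from L, so T = 44.0·u = (42.30, 12.13). Tangency of A1 to both parallel lines with radius 14.6 puts P and Q at L ± 14.6·n: P = (-4.024, 14.03), Q = (4.024, -14.03). Equal radii place D and M the same way about T: D = T + 14.6·n = (38.27, 26.16), M = T − 14.6·n = (46.32, -1.906). Then |LD| = |D − L| = 46.36.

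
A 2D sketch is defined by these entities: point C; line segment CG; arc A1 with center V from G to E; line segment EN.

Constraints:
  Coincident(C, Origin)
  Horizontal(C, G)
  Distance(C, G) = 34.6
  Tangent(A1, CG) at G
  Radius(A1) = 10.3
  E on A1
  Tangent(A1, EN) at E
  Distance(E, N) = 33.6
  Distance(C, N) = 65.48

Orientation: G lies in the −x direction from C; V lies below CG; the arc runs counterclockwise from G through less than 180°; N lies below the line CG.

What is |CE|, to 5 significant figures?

45.548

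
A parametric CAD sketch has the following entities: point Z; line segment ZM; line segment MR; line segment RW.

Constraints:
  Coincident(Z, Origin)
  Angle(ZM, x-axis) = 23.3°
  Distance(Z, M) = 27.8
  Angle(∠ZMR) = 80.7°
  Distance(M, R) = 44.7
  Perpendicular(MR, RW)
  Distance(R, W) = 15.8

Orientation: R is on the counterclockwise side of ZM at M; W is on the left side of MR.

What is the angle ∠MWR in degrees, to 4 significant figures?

70.53°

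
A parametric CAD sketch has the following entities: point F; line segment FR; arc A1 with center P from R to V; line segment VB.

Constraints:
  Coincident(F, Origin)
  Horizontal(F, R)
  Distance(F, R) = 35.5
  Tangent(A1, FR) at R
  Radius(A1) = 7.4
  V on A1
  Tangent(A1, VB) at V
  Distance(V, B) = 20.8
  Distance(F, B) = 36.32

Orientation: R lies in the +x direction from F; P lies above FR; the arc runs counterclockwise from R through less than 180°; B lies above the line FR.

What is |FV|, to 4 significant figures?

42.40

Checks: |PV| = 7.400 ✓; ∠(PV, VB) = 90.00° ✓; |VB| = 20.80 ✓; |FB| = 36.32 ✓.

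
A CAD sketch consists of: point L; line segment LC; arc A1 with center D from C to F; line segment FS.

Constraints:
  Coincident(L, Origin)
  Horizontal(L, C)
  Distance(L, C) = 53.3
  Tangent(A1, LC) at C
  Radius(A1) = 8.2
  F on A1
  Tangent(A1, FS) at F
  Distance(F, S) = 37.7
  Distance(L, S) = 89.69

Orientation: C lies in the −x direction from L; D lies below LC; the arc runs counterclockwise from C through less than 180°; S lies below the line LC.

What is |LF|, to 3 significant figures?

59.6

Checks: |DF| = 8.200 ✓; ∠(DF, FS) = 90.00° ✓; |FS| = 37.70 ✓; |LS| = 89.69 ✓.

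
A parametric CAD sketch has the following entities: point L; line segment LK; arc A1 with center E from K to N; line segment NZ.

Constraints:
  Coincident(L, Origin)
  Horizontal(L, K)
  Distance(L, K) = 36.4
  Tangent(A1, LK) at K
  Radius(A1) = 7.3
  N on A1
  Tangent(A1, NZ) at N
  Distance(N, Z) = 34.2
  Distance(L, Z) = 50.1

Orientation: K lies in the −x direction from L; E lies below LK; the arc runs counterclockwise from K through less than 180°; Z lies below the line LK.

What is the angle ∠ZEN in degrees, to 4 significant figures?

77.95°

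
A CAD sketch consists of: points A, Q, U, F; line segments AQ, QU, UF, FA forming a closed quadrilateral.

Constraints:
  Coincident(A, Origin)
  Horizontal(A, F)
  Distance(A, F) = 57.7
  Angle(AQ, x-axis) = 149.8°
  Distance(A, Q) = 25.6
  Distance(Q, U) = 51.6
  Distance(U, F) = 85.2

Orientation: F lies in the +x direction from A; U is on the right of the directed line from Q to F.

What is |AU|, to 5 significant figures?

42.684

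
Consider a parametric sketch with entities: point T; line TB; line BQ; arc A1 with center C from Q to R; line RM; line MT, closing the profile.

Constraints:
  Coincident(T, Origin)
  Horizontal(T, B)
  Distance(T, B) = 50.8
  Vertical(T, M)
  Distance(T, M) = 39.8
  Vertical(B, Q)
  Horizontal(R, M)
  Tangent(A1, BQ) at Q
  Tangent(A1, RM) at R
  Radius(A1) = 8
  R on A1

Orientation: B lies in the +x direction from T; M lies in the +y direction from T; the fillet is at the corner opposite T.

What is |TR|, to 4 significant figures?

58.45

T is at the origin; TB is horizontal with |TB| = 50.8 and B on the +x side, so B = (50.80, 0.000). TM is vertical with |TM| = 39.8 and M on the +y side, so M = (0.000, 39.80). The virtual corner opposite T is at (50.80, 39.80). A1 meets BQ tangentially, so CQ is at right angles to BQ and the tangent condition forces CR to be normal to RM, with radius 8.0, so the center C sits 8.0 in from both sides at C = (42.80, 31.80). That places the tangent points at Q = (50.80, 31.80) on BQ and R = (42.80, 39.80) on RM. Then |TR| = |R − T| = 58.45.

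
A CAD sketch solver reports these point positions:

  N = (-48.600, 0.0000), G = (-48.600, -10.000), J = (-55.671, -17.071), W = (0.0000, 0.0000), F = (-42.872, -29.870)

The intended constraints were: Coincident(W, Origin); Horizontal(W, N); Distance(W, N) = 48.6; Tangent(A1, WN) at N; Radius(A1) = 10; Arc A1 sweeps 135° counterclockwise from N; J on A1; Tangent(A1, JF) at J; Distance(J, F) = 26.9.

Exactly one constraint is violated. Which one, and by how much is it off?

Distance(J, F) = 26.9 — off by 8.80.

W = (0.00, 0.00) ✓; W.y = 0.00, N.y = 0.00 ✓; |WN| = 48.60 ✓; ∠(GN, NW) = 90.00° ✓; |GN| = 10.00 ✓; bearing(G→J) − bearing(G→N) = 135.0° ✓; |GJ| = 10.00 ✓; ∠(GJ, JF) = 90.00° ✓; |JF| = 18.10 ✗.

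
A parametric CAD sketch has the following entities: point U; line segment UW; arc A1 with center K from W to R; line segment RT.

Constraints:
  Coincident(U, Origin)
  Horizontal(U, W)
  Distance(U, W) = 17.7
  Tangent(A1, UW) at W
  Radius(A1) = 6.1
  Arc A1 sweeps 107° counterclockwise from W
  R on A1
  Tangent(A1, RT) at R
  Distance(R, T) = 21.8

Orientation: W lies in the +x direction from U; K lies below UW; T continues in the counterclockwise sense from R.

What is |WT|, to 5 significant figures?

28.736

U is at the origin; U and W share the same y with |UW| = 17.7 and W on the +x side, so W = (17.700, 0.0000). The tangent condition forces KW to be normal to UW, so K = W + (0, -6.1) = (17.700, -6.1000). On A1, W sits at bearing 90° from K; a 107° counterclockwise sweep puts R at bearing 197°, so R = K + 6.1·(cos 197°, sin 197°) = (11.867, -7.8835). A1 meets RT tangentially, so KR is at right angles to RT, so RT runs along (−sin 197°, cos 197°); with |RT| = 21.8, T = (18.240, -28.731). Then |WT| = |T − W| = 28.736.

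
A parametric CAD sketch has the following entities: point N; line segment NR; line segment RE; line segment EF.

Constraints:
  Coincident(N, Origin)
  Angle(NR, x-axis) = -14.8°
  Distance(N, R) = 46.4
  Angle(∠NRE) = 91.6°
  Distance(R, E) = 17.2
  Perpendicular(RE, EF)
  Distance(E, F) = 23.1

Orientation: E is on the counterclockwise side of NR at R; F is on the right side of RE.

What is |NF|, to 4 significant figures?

71.90

∠NRE = 91.6°, so RE runs at -14.8° + (180° − 91.6°) = 73.60° from the x-axis; with |RE| = 17.2, E = R + 17.2·(cos 73.60°, sin 73.60°) = (49.72, 4.648). RE ⟂ EF; with |EF| = 23.1 on the right of RE, F = E + 23.1·(0.9593, -0.2823) = (71.88, -1.875). Then |NF| = |F − N| = 71.90.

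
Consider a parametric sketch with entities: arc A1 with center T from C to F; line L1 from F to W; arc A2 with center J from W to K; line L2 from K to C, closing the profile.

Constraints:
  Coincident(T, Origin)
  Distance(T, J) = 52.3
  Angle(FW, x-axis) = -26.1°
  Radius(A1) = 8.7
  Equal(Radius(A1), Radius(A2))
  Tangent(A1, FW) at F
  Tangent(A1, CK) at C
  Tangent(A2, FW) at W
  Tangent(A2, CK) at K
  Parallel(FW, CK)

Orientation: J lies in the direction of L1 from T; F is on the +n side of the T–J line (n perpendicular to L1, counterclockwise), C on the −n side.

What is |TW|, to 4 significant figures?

53.02

The slot axis is L1's direction at -26.1°, so u = (cos -26.1°, sin -26.1°) = (0.8980, -0.4399) and n = (−sin -26.1°, cos -26.1°) = (0.4399, 0.8980). T is at the origin and J lies 52.3 along u from T, so J = 52.3·u = (46.97, -23.01). Tangency of A1 to both parallel lines with radius 8.7 puts F and C at T ± 8.7·n: F = (3.827, 7.813), C = (-3.827, -7.813). Equal radii place W and K the same way about J: W = J + 8.7·n = (50.79, -15.20), K = J − 8.7·n = (43.14, -30.82). Then |TW| = |W − T| = 53.02.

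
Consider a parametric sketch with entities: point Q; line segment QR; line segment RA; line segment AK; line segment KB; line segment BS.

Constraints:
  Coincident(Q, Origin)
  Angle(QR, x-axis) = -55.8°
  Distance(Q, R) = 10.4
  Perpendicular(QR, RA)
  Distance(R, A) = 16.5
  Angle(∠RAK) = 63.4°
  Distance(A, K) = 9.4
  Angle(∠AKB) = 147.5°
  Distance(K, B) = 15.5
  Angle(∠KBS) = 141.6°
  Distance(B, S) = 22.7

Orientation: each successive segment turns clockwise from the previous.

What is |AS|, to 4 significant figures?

42.20

Q is at the origin; QR runs at -55.8° with length 10.4, so R = (5.846, -8.602). The perpendicularity gives RA at right angles to QR, so RA runs at -145.8°; with |RA| = 16.5, A = (-7.801, -17.88). ∠RAK = 63.4° gives AK at 97.60° from the x-axis; with |AK| = 9.4, K = (-9.044, -8.559). ∠AKB = 147.5° gives KB at 65.10° from the x-axis; with |KB| = 15.5, B = (-2.518, 5.501). ∠KBS = 141.6° gives BS at 26.70° from the x-axis; with |BS| = 22.7, S = (17.76, 15.70). Then |AS| = |S − A| = 42.20.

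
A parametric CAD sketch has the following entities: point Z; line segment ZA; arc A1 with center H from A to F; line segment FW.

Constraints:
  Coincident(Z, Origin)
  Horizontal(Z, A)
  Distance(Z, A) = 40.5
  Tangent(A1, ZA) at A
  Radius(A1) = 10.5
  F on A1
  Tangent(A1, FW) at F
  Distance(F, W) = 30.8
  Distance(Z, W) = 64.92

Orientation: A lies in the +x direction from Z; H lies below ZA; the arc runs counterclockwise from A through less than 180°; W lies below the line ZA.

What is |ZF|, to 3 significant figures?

36.0

Checks: |HF| = 10.50 ✓; ∠(HF, FW) = 90.00° ✓; |FW| = 30.80 ✓; |ZW| = 64.92 ✓.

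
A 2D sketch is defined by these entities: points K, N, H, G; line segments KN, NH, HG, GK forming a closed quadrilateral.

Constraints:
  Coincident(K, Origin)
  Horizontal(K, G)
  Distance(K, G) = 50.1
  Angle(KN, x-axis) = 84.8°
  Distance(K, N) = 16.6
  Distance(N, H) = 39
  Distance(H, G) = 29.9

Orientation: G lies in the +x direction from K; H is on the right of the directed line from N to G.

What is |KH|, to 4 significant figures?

28.62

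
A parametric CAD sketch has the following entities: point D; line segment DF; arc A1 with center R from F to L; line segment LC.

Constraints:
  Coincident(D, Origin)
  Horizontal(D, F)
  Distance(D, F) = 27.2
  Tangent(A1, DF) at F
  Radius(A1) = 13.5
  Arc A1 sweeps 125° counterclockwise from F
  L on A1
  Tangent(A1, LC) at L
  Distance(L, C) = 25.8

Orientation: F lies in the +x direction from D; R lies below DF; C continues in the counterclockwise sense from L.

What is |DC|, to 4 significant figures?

52.47

D is at the origin; DF is horizontal with |DF| = 27.2 and F on the +x side, so F = (27.20, 0.000). Tangency of A1 to DF means the radius RF is perpendicular to DF, so R = F + (0, -13.5) = (27.20, -13.50). On A1, F sits at bearing 90° from R; a 125° counterclockwise sweep puts L at bearing 215°, so L = R + 13.5·(cos 215°, sin 215°) = (16.14, -21.24). Since A1 is tangent to LC there, RL ⟂ LC, so LC runs along (−sin 215°, cos 215°); with |LC| = 25.8, C = (30.94, -42.38). Then |DC| = |C − D| = 52.47.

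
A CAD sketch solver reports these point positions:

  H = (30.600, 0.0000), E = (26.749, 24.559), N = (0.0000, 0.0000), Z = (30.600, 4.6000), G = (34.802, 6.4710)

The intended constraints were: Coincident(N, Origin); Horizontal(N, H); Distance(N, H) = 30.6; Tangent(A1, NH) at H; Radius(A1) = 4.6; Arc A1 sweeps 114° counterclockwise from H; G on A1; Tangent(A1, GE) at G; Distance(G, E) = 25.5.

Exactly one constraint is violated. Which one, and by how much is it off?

Distance(G, E) = 25.5 — off by 5.70.

N = (0.00, 0.00) ✓; N.y = 0.00, H.y = 0.00 ✓; |NH| = 30.60 ✓; ∠(ZH, HN) = 90.00° ✓; |ZH| = 4.600 ✓; bearing(Z→G) − bearing(Z→H) = 114.0° ✓; |ZG| = 4.600 ✓; ∠(ZG, GE) = 90.00° ✓; |GE| = 19.80 ✗.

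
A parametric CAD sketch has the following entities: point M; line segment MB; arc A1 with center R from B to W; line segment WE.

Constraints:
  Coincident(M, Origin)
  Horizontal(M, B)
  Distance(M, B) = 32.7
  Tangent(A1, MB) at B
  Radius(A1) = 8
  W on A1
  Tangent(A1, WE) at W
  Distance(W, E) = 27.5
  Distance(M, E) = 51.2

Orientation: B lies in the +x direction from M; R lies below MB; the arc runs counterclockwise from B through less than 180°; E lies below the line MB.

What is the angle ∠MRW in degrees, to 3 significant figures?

36.5°

Checks: |RW| = 8.000 ✓; ∠(RW, WE) = 90.00° ✓; |WE| = 27.50 ✓; |ME| = 51.20 ✓.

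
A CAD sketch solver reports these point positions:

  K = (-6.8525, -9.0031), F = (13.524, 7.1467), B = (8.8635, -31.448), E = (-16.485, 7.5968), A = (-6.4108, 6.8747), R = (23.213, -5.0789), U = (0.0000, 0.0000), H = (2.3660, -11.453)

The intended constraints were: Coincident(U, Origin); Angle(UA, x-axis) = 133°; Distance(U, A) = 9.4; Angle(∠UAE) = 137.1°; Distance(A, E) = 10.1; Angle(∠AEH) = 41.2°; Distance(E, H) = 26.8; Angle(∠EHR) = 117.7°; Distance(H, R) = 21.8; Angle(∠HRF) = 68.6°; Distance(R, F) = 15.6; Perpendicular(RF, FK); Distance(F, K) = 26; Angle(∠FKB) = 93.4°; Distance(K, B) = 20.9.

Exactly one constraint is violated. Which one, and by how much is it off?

Distance(K, B) = 20.9 — off by 6.50.

U = (0.00, 0.00) ✓; UA at 133.0° ✓; |UA| = 9.400 ✓; ∠UAE = 137.1° ✓; |AE| = 10.10 ✓; ∠AEH = 41.20° ✓; |EH| = 26.80 ✓; ∠EHR = 117.7° ✓; |HR| = 21.80 ✓; ∠HRF = 68.60° ✓; |RF| = 15.60 ✓; ∠(RF, FK) = 90.00° ✓; |FK| = 26.00 ✓; ∠FKB = 93.40° ✓; |KB| = 27.40 ✗.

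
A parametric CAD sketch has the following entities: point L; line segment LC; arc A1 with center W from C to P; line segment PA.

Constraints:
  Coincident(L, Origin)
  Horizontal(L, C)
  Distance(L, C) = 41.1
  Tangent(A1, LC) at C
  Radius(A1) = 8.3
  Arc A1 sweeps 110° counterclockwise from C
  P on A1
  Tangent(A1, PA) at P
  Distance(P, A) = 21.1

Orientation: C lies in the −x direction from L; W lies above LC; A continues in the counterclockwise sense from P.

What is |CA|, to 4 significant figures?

30.97

On A1, C sits at bearing -90° from W; a 110° counterclockwise sweep puts P at bearing 20°, so P = W + 8.3·(cos 20°, sin 20°) = (-33.30, 11.14). The tangent condition forces WP to be normal to PA, so PA runs along (−sin 20°, cos 20°); with |PA| = 21.1, A = (-40.52, 30.97). Then |CA| = |A − C| = 30.97.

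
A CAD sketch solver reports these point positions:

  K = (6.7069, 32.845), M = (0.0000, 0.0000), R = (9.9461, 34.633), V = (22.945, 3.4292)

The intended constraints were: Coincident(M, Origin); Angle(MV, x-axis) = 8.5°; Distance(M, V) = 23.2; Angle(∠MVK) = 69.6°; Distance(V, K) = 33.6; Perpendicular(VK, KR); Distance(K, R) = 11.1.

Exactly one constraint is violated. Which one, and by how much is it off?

Distance(K, R) = 11.1 — off by 7.40.

M = (0.00, 0.00) ✓; MV at 8.500° ✓; |MV| = 23.20 ✓; ∠MVK = 69.60° ✓; |VK| = 33.60 ✓; ∠(VK, KR) = 90.00° ✓; |KR| = 3.700 ✗.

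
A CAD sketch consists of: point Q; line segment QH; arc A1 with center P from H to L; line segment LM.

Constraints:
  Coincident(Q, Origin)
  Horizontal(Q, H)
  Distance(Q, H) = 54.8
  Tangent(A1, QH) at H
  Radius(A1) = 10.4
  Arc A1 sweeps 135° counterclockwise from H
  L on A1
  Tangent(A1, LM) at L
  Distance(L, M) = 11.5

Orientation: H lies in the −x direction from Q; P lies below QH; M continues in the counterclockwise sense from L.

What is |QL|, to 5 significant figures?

64.640

Q is at the origin; QH is horizontal with |QH| = 54.8 and H on the −x side, so H = (-54.800, 0.0000). The tangent condition forces PH to be normal to QH, so P = H + (0, -10.4) = (-54.800, -10.400). On A1, H sits at bearing 90° from P; a 135° counterclockwise sweep puts L at bearing 225°, so L = P + 10.4·(cos 225°, sin 225°) = (-62.154, -17.754). Then |QL| = |L − Q| = 64.640.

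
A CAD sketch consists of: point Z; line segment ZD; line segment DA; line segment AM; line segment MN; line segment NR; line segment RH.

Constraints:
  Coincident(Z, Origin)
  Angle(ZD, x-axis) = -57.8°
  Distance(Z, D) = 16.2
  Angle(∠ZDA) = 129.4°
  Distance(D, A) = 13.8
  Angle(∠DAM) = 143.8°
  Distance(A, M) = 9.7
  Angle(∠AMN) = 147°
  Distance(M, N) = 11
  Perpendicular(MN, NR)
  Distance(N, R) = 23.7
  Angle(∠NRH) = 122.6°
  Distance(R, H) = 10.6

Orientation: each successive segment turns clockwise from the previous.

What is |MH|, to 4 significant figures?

29.48

MN ⟂ NR, so NR runs at 92.40°; with |NR| = 23.7, R = (-15.61, -9.203). ∠NRH = 122.6° gives RH at 35.00° from the x-axis; with |RH| = 10.6, H = (-6.930, -3.123). Then |MH| = |H − M| = 29.48.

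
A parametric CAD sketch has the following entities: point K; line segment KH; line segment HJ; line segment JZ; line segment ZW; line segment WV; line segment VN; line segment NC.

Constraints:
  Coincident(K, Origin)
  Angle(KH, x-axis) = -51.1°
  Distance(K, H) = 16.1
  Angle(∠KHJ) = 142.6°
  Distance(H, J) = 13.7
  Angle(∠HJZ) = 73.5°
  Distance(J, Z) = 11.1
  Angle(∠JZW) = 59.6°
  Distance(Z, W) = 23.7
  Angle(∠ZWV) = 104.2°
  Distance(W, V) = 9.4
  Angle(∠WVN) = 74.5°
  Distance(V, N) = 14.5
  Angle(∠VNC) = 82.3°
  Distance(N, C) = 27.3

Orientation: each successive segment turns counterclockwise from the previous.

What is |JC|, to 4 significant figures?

29.56

∠WVN = 74.5° gives VN at 34.50° from the x-axis; with |VN| = 14.5, N = (18.06, -18.34). ∠VNC = 82.3° gives NC at 132.2° from the x-axis; with |NC| = 27.3, C = (-0.2809, 1.884). Then |JC| = |C − J| = 29.56.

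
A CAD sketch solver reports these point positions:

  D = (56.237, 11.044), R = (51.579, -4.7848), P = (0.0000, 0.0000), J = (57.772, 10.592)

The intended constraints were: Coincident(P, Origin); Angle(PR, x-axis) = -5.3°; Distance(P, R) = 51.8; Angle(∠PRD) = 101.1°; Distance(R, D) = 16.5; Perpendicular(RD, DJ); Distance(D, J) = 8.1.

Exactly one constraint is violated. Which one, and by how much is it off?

Distance(D, J) = 8.1 — off by 6.50.

P = (0.00, 0.00) ✓; PR at -5.300° ✓; |PR| = 51.80 ✓; ∠PRD = 101.1° ✓; |RD| = 16.50 ✓; ∠(RD, DJ) = 90.01° ✓; |DJ| = 1.600 ✗.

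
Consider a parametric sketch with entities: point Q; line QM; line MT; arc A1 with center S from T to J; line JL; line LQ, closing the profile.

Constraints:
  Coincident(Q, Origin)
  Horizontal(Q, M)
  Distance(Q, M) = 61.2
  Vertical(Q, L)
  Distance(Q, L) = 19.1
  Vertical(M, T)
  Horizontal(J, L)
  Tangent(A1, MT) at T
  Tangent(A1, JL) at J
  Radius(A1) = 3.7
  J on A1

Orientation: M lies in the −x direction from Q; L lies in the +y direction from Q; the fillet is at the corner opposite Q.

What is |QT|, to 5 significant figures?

63.108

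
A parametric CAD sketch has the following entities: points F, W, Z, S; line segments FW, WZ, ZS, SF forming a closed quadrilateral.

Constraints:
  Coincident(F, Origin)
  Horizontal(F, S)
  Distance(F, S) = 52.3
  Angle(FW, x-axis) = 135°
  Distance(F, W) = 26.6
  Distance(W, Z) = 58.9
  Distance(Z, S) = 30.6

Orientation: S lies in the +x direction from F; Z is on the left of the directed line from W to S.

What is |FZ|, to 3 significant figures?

48.2

Checks: |WZ| = 58.90 ✓; |ZS| = 30.60 ✓.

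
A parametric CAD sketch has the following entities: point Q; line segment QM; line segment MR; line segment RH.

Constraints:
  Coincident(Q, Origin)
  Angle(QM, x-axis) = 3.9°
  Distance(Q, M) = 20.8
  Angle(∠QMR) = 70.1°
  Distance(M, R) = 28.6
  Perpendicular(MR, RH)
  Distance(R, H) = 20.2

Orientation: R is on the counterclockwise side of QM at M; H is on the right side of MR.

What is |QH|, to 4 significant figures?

45.21

Q is at the origin; QM runs at 3.9° with length 20.8, so M = 20.8·(cos 3.9°, sin 3.9°) = (20.75, 1.415). ∠QMR = 70.1°, so MR runs at 3.9° + (180° − 70.1°) = 113.8° from the x-axis; with |MR| = 28.6, R = M + 28.6·(cos 113.8°, sin 113.8°) = (9.210, 27.58). The perpendicularity gives RH at right angles to MR; with |RH| = 20.2 on the right of MR, H = R + 20.2·(0.9150, 0.4035) = (27.69, 35.73). Then |QH| = |H − Q| = 45.21.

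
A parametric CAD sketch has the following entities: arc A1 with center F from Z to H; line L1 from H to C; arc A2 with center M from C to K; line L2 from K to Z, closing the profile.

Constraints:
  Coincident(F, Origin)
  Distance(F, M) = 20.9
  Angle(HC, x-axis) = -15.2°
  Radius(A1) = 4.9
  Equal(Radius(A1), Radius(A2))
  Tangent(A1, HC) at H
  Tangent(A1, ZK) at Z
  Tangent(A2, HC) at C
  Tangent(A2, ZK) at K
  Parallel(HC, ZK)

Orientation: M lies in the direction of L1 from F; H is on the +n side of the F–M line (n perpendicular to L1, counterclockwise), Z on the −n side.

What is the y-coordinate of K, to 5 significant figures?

-10.208

The slot axis is L1's direction at -15.2°, so u = (cos -15.2°, sin -15.2°) = (0.96502, -0.26219) and n = (−sin -15.2°, cos -15.2°) = (0.26219, 0.96502). F is at the origin and M lies 20.9 along u from F, so M = 20.9·u = (20.169, -5.4798). Tangency of A1 to both parallel lines with radius 4.9 puts H and Z at F ± 4.9·n: H = (1.2847, 4.7286), Z = (-1.2847, -4.7286). Equal radii place C and K the same way about M: C = M + 4.9·n = (21.454, -0.75117), K = M − 4.9·n = (18.884, -10.208). So K.y = -10.208.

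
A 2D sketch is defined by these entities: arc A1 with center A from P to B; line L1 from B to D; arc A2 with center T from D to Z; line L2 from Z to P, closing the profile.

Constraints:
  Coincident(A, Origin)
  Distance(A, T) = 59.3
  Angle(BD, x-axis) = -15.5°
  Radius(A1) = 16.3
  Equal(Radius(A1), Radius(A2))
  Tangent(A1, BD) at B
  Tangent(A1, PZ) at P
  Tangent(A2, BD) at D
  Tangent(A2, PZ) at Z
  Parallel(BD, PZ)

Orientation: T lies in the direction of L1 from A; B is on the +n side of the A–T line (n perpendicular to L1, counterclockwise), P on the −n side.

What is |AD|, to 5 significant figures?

61.499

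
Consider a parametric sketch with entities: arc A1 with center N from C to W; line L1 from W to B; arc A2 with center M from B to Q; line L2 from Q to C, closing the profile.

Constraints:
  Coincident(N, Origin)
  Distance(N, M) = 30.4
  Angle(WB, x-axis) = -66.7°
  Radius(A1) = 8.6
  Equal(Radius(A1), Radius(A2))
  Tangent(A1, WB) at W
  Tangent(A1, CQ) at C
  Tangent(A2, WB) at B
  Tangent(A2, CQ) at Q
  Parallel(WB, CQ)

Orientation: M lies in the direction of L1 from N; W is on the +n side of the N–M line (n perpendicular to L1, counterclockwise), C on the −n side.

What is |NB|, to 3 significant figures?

31.6

The slot axis is L1's direction at -66.7°, so u = (cos -66.7°, sin -66.7°) = (0.396, -0.918) and n = (−sin -66.7°, cos -66.7°) = (0.918, 0.396). N is at the origin and M lies 30.4 along u from N, so M = 30.4·u = (12.0, -27.9). Tangency of A1 to both parallel lines with radius 8.6 puts W and C at N ± 8.6·n: W = (7.90, 3.40), C = (-7.90, -3.40). Equal radii place B and Q the same way about M: B = M + 8.6·n = (19.9, -24.5), Q = M − 8.6·n = (4.13, -31.3). Then |NB| = |B − N| = 31.6.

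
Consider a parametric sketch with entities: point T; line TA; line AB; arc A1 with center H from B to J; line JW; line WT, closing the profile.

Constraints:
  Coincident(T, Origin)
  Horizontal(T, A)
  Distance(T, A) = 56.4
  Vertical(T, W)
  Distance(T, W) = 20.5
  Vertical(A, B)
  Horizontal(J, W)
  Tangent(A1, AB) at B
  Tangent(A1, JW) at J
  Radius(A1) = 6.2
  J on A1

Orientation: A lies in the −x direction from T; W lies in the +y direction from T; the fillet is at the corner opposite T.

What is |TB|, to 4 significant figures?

58.18

The virtual corner opposite T is at (-56.40, 20.50). The tangent condition forces HB to be normal to AB and the tangent condition forces HJ to be normal to JW, with radius 6.2, so the center H sits 6.2 in from both sides at H = (-50.20, 14.30). That places the tangent points at B = (-56.40, 14.30) on AB and J = (-50.20, 20.50) on JW. Then |TB| = |B − T| = 58.18.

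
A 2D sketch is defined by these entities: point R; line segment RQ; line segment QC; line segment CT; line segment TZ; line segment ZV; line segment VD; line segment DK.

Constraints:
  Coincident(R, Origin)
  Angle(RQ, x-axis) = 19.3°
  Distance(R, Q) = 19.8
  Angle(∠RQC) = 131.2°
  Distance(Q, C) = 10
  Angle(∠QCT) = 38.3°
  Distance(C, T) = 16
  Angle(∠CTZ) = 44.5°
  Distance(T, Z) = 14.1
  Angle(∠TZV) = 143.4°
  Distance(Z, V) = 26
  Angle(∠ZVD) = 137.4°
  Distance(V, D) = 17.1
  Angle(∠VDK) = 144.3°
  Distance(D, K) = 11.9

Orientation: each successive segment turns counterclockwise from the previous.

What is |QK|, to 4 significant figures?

47.71

R is at the origin; RQ runs at 19.3° with length 19.8, so Q = (18.69, 6.544). ∠RQC = 131.2° gives QC at 68.10° from the x-axis; with |QC| = 10.0, C = (22.42, 15.82). ∠QCT = 38.3° gives CT at -150.2° from the x-axis; with |CT| = 16.0, T = (8.533, 7.871). ∠CTZ = 44.5° gives TZ at -14.70° from the x-axis; with |TZ| = 14.1, Z = (22.17, 4.293). ∠TZV = 143.4° gives ZV at 21.90° from the x-axis; with |ZV| = 26.0, V = (46.30, 13.99). ∠ZVD = 137.4° gives VD at 64.50° from the x-axis; with |VD| = 17.1, D = (53.66, 29.42). ∠VDK = 144.3° gives DK at 100.2° from the x-axis; with |DK| = 11.9, K = (51.55, 41.14). Then |QK| = |K − Q| = 47.71.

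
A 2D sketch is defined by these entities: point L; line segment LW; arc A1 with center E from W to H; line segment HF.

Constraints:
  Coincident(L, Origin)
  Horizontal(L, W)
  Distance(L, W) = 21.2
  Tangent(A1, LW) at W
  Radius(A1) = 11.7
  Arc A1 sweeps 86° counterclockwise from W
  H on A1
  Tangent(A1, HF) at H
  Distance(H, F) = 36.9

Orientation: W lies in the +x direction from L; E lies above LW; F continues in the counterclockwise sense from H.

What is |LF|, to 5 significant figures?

59.423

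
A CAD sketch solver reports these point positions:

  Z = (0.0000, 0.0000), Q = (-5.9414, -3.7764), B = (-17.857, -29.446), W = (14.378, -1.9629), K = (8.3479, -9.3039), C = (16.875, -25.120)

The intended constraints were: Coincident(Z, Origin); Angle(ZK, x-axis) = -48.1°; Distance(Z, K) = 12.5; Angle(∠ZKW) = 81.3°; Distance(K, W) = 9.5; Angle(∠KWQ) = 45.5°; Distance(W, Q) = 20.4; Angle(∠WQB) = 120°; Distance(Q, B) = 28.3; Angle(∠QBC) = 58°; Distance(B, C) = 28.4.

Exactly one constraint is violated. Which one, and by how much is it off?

Distance(B, C) = 28.4 — off by 6.60.

Z = (0.00, 0.00) ✓; ZK at -48.10° ✓; |ZK| = 12.50 ✓; ∠ZKW = 81.30° ✓; |KW| = 9.500 ✓; ∠KWQ = 45.50° ✓; |WQ| = 20.40 ✓; ∠WQB = 120.0° ✓; |QB| = 28.30 ✓; ∠QBC = 58.00° ✓; |BC| = 35.00 ✗.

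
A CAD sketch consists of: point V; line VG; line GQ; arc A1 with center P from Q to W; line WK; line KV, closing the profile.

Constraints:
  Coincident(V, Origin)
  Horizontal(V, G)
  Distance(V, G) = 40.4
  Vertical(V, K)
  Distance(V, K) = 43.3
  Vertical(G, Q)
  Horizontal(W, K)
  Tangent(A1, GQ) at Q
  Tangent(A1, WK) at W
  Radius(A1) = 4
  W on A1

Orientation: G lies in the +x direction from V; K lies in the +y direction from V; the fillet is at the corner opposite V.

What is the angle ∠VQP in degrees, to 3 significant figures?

44.2°

The virtual corner opposite V is at (40.4, 43.3). The tangent condition forces PQ to be normal to GQ and tangency of A1 to WK means the radius PW is perpendicular to WK, with radius 4.0, so the center P sits 4.0 in from both sides at P = (36.4, 39.3). That places the tangent points at Q = (40.4, 39.3) on GQ and W = (36.4, 43.3) on WK. Then cos ∠VQP = QV·QP / (|QV||QP|), giving 44.2°.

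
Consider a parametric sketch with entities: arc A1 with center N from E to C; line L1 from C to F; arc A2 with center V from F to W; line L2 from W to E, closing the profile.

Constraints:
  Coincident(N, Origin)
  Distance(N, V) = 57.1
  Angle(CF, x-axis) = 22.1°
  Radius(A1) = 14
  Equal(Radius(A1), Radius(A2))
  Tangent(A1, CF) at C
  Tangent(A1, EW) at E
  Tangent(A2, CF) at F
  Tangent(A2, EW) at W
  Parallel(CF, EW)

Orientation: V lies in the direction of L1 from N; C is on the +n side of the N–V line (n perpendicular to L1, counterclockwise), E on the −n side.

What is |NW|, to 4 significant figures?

58.79

The slot axis is L1's direction at 22.1°, so u = (cos 22.1°, sin 22.1°) = (0.9265, 0.3762) and n = (−sin 22.1°, cos 22.1°) = (-0.3762, 0.9265). N is at the origin and V lies 57.1 along u from N, so V = 57.1·u = (52.90, 21.48). Tangency of A1 to both parallel lines with radius 14.0 puts C and E at N ± 14.0·n: C = (-5.267, 12.97), E = (5.267, -12.97). Equal radii place F and W the same way about V: F = V + 14.0·n = (47.64, 34.45), W = V − 14.0·n = (58.17, 8.511). Then |NW| = |W − N| = 58.79.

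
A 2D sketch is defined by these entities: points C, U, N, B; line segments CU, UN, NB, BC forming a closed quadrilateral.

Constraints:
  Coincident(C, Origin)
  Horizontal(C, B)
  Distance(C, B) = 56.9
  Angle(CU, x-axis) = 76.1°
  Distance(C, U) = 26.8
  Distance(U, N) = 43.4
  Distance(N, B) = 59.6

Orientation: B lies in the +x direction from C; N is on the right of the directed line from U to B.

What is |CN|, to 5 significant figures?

16.866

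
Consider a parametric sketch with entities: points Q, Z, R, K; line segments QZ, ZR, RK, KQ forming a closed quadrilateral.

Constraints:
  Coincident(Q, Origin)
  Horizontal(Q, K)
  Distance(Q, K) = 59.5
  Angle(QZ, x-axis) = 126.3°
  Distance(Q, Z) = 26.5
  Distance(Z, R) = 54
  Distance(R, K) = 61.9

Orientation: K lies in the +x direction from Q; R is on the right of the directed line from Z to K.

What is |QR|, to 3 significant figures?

29.0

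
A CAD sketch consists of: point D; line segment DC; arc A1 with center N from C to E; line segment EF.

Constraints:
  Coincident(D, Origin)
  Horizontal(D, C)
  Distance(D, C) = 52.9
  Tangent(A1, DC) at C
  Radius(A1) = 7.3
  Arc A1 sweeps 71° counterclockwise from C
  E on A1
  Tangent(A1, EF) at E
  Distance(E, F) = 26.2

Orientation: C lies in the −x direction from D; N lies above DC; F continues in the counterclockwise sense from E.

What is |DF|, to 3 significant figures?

47.8

D is at the origin; D and C share the same y with |DC| = 52.9 and C on the −x side, so C = (-52.9, 0.00). The tangent condition forces NC to be normal to DC, so N = C + (0, 7.3) = (-52.9, 7.30). On A1, C sits at bearing -90° from N; a 71° counterclockwise sweep puts E at bearing -19°, so E = N + 7.3·(cos -19°, sin -19°) = (-46.0, 4.92). Since A1 is tangent to EF there, NE ⟂ EF, so EF runs along (−sin -19°, cos -19°); with |EF| = 26.2, F = (-37.5, 29.7). Then |DF| = |F − D| = 47.8.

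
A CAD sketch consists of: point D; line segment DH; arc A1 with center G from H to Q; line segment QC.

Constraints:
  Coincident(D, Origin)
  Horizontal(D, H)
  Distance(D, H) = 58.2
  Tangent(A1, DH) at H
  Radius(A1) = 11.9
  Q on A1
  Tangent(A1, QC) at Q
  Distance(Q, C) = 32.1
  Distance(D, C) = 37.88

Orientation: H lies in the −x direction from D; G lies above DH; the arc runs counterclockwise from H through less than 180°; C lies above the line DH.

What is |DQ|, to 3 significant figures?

49.9

D is at the origin; DH is horizontal with |DH| = 58.2 and H on the −x side, so H = (-58.2, 0.00). Since A1 is tangent to DH there, GH ⟂ DH, so G = H + (0, 11.9) = (-58.2, 11.9). Since GQ ⟂ QC (tangency), |GC| = √(11.9² + 32.1²) = 34.2 regardless of where Q sits on A1. So C lies on both circle(D, 37.88) and circle(G, 34.2); the above-DH intersection is C = (-27.2, 26.4). Q is the foot of the tangent from C: Q = (-49.7, 3.54).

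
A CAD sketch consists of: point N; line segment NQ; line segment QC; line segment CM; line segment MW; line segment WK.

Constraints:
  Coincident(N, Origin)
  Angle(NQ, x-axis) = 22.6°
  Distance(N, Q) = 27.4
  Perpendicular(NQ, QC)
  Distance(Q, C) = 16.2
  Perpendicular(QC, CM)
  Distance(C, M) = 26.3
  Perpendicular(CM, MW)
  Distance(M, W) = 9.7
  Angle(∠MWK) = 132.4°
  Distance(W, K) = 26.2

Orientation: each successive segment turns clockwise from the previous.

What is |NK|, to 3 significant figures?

23.3

N is at the origin; NQ runs at 22.6° with length 27.4, so Q = (25.3, 10.5). NQ ⟂ QC, so QC runs at -67.4°; with |QC| = 16.2, C = (31.5, -4.43). The perpendicularity gives CM at right angles to QC, so CM runs at -157°; with |CM| = 26.3, M = (7.24, -14.5). The perpendicularity gives MW at right angles to CM, so MW runs at 113°; with |MW| = 9.7, W = (3.51, -5.58). ∠MWK = 132.4° gives WK at 65.0° from the x-axis; with |WK| = 26.2, K = (14.6, 18.2). Then |NK| = |K − N| = 23.3.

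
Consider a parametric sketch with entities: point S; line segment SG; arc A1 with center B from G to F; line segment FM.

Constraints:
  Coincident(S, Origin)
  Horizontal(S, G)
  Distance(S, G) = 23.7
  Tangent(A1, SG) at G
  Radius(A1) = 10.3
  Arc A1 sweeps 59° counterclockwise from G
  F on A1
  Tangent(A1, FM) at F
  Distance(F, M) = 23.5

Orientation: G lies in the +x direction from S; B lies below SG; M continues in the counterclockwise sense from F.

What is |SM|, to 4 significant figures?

25.29

S is at the origin; SG is horizontal with |SG| = 23.7 and G on the +x side, so G = (23.70, 0.000). The tangent condition forces BG to be normal to SG, so B = G + (0, -10.3) = (23.70, -10.30). On A1, G sits at bearing 90° from B; a 59° counterclockwise sweep puts F at bearing 149°, so F = B + 10.3·(cos 149°, sin 149°) = (14.87, -4.995). Tangency of A1 to FM means the radius BF is perpendicular to FM, so FM runs along (−sin 149°, cos 149°); with |FM| = 23.5, M = (2.768, -25.14). Then |SM| = |M − S| = 25.29.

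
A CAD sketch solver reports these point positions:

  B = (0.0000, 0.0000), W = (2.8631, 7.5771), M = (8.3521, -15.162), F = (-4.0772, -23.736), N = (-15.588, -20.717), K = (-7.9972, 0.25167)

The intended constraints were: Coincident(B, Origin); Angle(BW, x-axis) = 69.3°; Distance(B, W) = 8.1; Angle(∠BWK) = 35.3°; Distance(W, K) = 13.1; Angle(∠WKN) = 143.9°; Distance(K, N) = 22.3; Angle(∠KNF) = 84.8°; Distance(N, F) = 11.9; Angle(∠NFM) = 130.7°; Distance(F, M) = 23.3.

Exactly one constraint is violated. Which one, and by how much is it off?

Distance(F, M) = 23.3 — off by 8.20.

B = (0.00, 0.00) ✓; BW at 69.30° ✓; |BW| = 8.100 ✓; ∠BWK = 35.30° ✓; |WK| = 13.10 ✓; ∠WKN = 143.9° ✓; |KN| = 22.30 ✓; ∠KNF = 84.80° ✓; |NF| = 11.90 ✓; ∠NFM = 130.7° ✓; |FM| = 15.10 ✗.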